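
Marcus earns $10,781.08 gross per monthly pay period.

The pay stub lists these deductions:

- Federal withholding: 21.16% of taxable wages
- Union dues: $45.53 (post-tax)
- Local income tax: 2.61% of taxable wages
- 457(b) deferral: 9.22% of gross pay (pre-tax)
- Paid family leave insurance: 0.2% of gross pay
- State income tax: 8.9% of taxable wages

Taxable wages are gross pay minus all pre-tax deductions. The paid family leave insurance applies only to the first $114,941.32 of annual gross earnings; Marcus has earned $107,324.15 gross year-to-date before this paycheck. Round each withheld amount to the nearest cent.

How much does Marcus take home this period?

$6,528.87

457(b) deferral: $10,781.08 × 0.0922 = $994.02
Taxable wages = $10,781.08 − $994.02 = $9,787.06
Federal withholding: $9,787.06 × 0.2116 = $2,070.94
State income tax: $9,787.06 × 0.089 = $871.05
Local income tax: $9,787.06 × 0.0261 = $255.44
Paid family leave insurance: only $114,941.32 − $107,324.15 = $7,617.17 of this check is subject → $7,617.17 × 0.002 = $15.23
Union dues: $45.53
Total deductions = $994.02 + $2,070.94 + $871.05 + $255.44 + $15.23 + $45.53 = $4,252.21
Net pay = $10,781.08 − $4,252.21 = $6,528.87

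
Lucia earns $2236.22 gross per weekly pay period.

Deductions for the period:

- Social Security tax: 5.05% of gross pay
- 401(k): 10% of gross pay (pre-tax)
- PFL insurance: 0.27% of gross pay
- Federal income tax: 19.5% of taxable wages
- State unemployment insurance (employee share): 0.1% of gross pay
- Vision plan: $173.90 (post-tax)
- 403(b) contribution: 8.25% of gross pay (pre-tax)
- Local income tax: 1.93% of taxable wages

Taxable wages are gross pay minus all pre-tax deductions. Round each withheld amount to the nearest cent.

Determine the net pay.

401(k): $2236.22 × 0.1 = $223.62
403(b) contribution: $2236.22 × 0.0825 = $184.49
Pre-tax total = $223.62 + $184.49 = $408.11
Taxable wages = $2236.22 − $408.11 = $1828.11
Federal income tax: $1828.11 × 0.195 = $356.48
Local income tax: $1828.11 × 0.0193 = $35.28
State unemployment insurance (employee share): $2236.22 × 0.001 = $2.24
Social Security tax: $2236.22 × 0.0505 = $112.93
PFL insurance: $2236.22 × 0.0027 = $6.04
Vision plan: $173.90
Total deductions = $223.62 + $184.49 + $356.48 + $35.28 + $2.24 + $112.93 + $6.04 + $173.90 = $1094.98
Net pay = $2236.22 − $1094.98 = $1141.24

$1141.24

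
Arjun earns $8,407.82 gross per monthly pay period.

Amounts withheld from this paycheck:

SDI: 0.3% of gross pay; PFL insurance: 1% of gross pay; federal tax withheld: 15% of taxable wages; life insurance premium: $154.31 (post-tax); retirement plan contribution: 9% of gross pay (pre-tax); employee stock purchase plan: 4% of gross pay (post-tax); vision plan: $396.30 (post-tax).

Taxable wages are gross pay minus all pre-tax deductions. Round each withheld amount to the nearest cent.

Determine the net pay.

$5,507.23

Retirement plan contribution: $8,407.82 × 0.09 = $756.70
Taxable wages = $8,407.82 − $756.70 = $7,651.12
Federal tax withheld: $7,651.12 × 0.15 = $1,147.67
PFL insurance: $8,407.82 × 0.01 = $84.08
SDI: $8,407.82 × 0.003 = $25.22
Employee stock purchase plan: $8,407.82 × 0.04 = $336.31
Life insurance premium: $154.31
Vision plan: $396.30
Total deductions = $756.70 + $1,147.67 + $84.08 + $25.22 + $336.31 + $154.31 + $396.30 = $2,900.59
Net pay = $8,407.82 − $2,900.59 = $5,507.23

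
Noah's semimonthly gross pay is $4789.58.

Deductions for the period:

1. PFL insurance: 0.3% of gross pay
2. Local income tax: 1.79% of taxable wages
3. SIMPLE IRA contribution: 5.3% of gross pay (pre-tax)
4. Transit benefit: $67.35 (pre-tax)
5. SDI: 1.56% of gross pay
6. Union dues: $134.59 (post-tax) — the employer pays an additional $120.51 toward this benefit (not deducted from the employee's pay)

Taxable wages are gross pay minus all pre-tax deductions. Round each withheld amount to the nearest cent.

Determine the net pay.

Transit benefit: $67.35
SIMPLE IRA contribution: $4789.58 × 0.053 = $253.85
Pre-tax total = $67.35 + $253.85 = $321.20
Taxable wages = $4789.58 − $321.20 = $4468.38
Local income tax: $4468.38 × 0.0179 = $79.98
SDI: $4789.58 × 0.0156 = $74.72
PFL insurance: $4789.58 × 0.003 = $14.37
Union dues: $134.59
(Employer's $120.51 toward union dues is not withheld from the employee.)
Total deductions = $67.35 + $253.85 + $79.98 + $74.72 + $14.37 + $134.59 = $624.86
Net pay = $4789.58 − $624.86 = $4164.72

$4164.72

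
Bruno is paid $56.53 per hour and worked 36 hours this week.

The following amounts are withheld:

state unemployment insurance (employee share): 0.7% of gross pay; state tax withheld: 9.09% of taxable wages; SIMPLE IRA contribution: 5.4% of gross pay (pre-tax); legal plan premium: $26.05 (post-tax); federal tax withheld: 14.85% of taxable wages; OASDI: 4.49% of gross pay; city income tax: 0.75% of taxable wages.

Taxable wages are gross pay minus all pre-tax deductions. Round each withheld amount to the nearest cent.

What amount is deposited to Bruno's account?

Gross pay: 36 × $56.53 = $2,035.08
SIMPLE IRA contribution: $2,035.08 × 0.054 = $109.89
Taxable wages = $2,035.08 − $109.89 = $1,925.19
State tax withheld: $1,925.19 × 0.0909 = $175.00
City income tax: $1,925.19 × 0.0075 = $14.44
Federal tax withheld: $1,925.19 × 0.1485 = $285.89
OASDI: $2,035.08 × 0.0449 = $91.38
State unemployment insurance (employee share): $2,035.08 × 0.007 = $14.25
Legal plan premium: $26.05
Total deductions = $109.89 + $175.00 + $14.44 + $285.89 + $91.38 + $14.25 + $26.05 = $716.90
Net pay = $2,035.08 − $716.90 = $1,318.18

$1,318.18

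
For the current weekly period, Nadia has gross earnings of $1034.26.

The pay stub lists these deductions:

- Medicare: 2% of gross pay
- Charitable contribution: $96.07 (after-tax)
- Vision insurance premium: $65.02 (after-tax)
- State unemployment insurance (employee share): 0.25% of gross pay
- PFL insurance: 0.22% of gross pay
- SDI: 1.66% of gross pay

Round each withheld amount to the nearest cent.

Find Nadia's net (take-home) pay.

$830.44

PFL insurance: $1034.26 × 0.0022 = $2.28
SDI: $1034.26 × 0.0166 = $17.17
State unemployment insurance (employee share): $1034.26 × 0.0025 = $2.59
Medicare: $1034.26 × 0.02 = $20.69
Vision insurance premium: $65.02
Charitable contribution: $96.07
Total deductions = $2.28 + $17.17 + $2.59 + $20.69 + $65.02 + $96.07 = $203.82
Net pay = $1034.26 − $203.82 = $830.44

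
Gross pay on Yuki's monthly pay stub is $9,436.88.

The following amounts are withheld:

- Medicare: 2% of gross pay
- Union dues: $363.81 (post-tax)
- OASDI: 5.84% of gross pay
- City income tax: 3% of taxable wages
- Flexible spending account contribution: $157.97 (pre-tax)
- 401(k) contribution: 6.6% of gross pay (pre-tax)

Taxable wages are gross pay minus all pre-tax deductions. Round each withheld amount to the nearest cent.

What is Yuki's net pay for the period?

$7,292.74

401(k) contribution: $9,436.88 × 0.066 = $622.83
Flexible spending account contribution: $157.97
Pre-tax total = $622.83 + $157.97 = $780.80
Taxable wages = $9,436.88 − $780.80 = $8,656.08
City income tax: $8,656.08 × 0.03 = $259.68
Medicare: $9,436.88 × 0.02 = $188.74
OASDI: $9,436.88 × 0.0584 = $551.11
Union dues: $363.81
Total deductions = $622.83 + $157.97 + $259.68 + $188.74 + $551.11 + $363.81 = $2,144.14
Net pay = $9,436.88 − $2,144.14 = $7,292.74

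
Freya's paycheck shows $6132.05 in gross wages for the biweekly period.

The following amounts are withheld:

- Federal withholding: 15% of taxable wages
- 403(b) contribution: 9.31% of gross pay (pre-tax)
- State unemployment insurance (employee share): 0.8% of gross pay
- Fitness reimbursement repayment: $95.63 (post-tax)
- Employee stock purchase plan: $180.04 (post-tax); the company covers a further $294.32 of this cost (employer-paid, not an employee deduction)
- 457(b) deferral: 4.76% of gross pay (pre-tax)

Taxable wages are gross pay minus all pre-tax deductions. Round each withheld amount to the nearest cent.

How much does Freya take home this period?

403(b) contribution: $6132.05 × 0.0931 = $570.89
457(b) deferral: $6132.05 × 0.0476 = $291.89
Pre-tax total = $570.89 + $291.89 = $862.78
Taxable wages = $6132.05 − $862.78 = $5269.27
Federal withholding: $5269.27 × 0.15 = $790.39
State unemployment insurance (employee share): $6132.05 × 0.008 = $49.06
Employee stock purchase plan: $180.04
Fitness reimbursement repayment: $95.63
(Employer's $294.32 toward employee stock purchase plan is not withheld from the employee.)
Total deductions = $570.89 + $291.89 + $790.39 + $49.06 + $180.04 + $95.63 = $1977.90
Net pay = $6132.05 − $1977.90 = $4154.15

$4154.15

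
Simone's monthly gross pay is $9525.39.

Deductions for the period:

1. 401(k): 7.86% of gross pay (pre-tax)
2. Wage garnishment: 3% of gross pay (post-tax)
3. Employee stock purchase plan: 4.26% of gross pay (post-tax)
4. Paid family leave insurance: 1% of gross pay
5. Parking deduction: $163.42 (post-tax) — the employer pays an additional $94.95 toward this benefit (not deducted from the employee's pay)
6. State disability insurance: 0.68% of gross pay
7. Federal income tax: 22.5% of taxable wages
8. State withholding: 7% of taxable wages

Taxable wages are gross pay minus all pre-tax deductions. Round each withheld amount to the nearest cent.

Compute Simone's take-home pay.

401(k): $9525.39 × 0.0786 = $748.70
Taxable wages = $9525.39 − $748.70 = $8776.69
State withholding: $8776.69 × 0.07 = $614.37
Federal income tax: $8776.69 × 0.225 = $1974.76
Paid family leave insurance: $9525.39 × 0.01 = $95.25
State disability insurance: $9525.39 × 0.0068 = $64.77
Parking deduction: $163.42
Wage garnishment: $9525.39 × 0.03 = $285.76
Employee stock purchase plan: $9525.39 × 0.0426 = $405.78
(Employer's $94.95 toward parking deduction is not withheld from the employee.)
Total deductions = $748.70 + $614.37 + $1974.76 + $95.25 + $64.77 + $163.42 + $285.76 + $405.78 = $4352.81
Net pay = $9525.39 − $4352.81 = $5172.58

$5172.58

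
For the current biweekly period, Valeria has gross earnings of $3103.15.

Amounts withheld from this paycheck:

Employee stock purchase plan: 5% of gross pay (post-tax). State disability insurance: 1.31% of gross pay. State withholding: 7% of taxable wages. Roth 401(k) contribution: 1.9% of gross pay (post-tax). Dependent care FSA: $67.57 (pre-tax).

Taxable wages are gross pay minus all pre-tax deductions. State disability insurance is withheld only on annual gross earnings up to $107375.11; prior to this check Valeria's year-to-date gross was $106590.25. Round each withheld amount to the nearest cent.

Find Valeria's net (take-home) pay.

$2598.69

Dependent care FSA: $67.57
Taxable wages = $3103.15 − $67.57 = $3035.58
State withholding: $3035.58 × 0.07 = $212.49
State disability insurance: only $107375.11 − $106590.25 = $784.86 of this check is subject → $784.86 × 0.0131 = $10.28
Roth 401(k) contribution: $3103.15 × 0.019 = $58.96
Employee stock purchase plan: $3103.15 × 0.05 = $155.16
Total deductions = $67.57 + $212.49 + $10.28 + $58.96 + $155.16 = $504.46
Net pay = $3103.15 − $504.46 = $2598.69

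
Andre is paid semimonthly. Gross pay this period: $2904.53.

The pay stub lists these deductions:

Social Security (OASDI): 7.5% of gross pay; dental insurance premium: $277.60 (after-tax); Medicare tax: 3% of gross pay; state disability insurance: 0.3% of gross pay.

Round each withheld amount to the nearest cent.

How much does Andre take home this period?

$2313.24

Medicare tax: $2904.53 × 0.03 = $87.14
State disability insurance: $2904.53 × 0.003 = $8.71
Social Security (OASDI): $2904.53 × 0.075 = $217.84
Dental insurance premium: $277.60
Total deductions = $87.14 + $8.71 + $217.84 + $277.60 = $591.29
Net pay = $2904.53 − $591.29 = $2313.24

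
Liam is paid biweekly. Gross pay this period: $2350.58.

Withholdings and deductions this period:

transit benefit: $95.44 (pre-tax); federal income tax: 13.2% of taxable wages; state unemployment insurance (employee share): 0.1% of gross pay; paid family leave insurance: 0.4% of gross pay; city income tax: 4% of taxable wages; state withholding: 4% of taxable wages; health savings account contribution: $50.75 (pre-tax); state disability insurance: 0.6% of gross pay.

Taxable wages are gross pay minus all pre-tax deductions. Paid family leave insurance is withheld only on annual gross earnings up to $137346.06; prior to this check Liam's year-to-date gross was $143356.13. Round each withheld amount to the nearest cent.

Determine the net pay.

$1720.60

Health savings account contribution: $50.75
Transit benefit: $95.44
Pre-tax total = $50.75 + $95.44 = $146.19
Taxable wages = $2350.58 − $146.19 = $2204.39
City income tax: $2204.39 × 0.04 = $88.18
Federal income tax: $2204.39 × 0.132 = $290.98
State withholding: $2204.39 × 0.04 = $88.18
State unemployment insurance (employee share): $2350.58 × 0.001 = $2.35
State disability insurance: $2350.58 × 0.006 = $14.10
Paid family leave insurance: annual cap $137346.06 already reached (YTD $143356.13), so $0.00
Total deductions = $50.75 + $95.44 + $88.18 + $290.98 + $88.18 + $2.35 + $14.10 + $0.00 = $629.98
Net pay = $2350.58 − $629.98 = $1720.60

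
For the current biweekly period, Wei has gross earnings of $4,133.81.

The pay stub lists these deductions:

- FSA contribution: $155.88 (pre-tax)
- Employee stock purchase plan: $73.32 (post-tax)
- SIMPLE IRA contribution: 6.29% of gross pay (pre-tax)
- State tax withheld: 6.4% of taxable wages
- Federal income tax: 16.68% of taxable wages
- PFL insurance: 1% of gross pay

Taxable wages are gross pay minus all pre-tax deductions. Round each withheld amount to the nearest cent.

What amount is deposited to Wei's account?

FSA contribution: $155.88
SIMPLE IRA contribution: $4,133.81 × 0.0629 = $260.02
Pre-tax total = $155.88 + $260.02 = $415.90
Taxable wages = $4,133.81 − $415.90 = $3,717.91
State tax withheld: $3,717.91 × 0.064 = $237.95
Federal income tax: $3,717.91 × 0.1668 = $620.15
PFL insurance: $4,133.81 × 0.01 = $41.34
Employee stock purchase plan: $73.32
Total deductions = $155.88 + $260.02 + $237.95 + $620.15 + $41.34 + $73.32 = $1,388.66
Net pay = $4,133.81 − $1,388.66 = $2,745.15

$2,745.15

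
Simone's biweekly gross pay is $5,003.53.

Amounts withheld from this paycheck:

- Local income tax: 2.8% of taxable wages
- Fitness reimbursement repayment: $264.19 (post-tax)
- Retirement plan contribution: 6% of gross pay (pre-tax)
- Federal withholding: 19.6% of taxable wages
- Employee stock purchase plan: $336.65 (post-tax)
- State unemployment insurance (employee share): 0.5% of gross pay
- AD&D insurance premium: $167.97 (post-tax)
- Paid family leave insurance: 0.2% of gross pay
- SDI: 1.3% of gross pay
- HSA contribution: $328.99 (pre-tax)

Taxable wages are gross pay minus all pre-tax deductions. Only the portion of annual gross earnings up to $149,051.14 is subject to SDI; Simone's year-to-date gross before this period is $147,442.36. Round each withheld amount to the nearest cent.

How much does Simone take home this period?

Retirement plan contribution: $5,003.53 × 0.06 = $300.21
HSA contribution: $328.99
Pre-tax total = $300.21 + $328.99 = $629.20
Taxable wages = $5,003.53 − $629.20 = $4,374.33
Federal withholding: $4,374.33 × 0.196 = $857.37
Local income tax: $4,374.33 × 0.028 = $122.48
State unemployment insurance (employee share): $5,003.53 × 0.005 = $25.02
Paid family leave insurance: $5,003.53 × 0.002 = $10.01
SDI: only $149,051.14 − $147,442.36 = $1,608.78 of this check is subject → $1,608.78 × 0.013 = $20.91
AD&D insurance premium: $167.97
Employee stock purchase plan: $336.65
Fitness reimbursement repayment: $264.19
Total deductions = $300.21 + $328.99 + $857.37 + $122.48 + $25.02 + $10.01 + $20.91 + $167.97 + $336.65 + $264.19 = $2,433.80
Net pay = $5,003.53 − $2,433.80 = $2,569.73

$2,569.73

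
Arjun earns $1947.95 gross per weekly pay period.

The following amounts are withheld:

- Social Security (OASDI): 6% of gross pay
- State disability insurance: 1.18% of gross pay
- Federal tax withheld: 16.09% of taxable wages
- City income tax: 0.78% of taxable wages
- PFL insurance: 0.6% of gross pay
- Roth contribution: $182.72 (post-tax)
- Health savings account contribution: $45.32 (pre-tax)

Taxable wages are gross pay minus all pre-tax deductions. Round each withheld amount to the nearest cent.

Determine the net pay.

$1247.38

Health savings account contribution: $45.32
Taxable wages = $1947.95 − $45.32 = $1902.63
Federal tax withheld: $1902.63 × 0.1609 = $306.13
City income tax: $1902.63 × 0.0078 = $14.84
PFL insurance: $1947.95 × 0.006 = $11.69
Social Security (OASDI): $1947.95 × 0.06 = $116.88
State disability insurance: $1947.95 × 0.0118 = $22.99
Roth contribution: $182.72
Total deductions = $45.32 + $306.13 + $14.84 + $11.69 + $116.88 + $22.99 + $182.72 = $700.57
Net pay = $1947.95 − $700.57 = $1247.38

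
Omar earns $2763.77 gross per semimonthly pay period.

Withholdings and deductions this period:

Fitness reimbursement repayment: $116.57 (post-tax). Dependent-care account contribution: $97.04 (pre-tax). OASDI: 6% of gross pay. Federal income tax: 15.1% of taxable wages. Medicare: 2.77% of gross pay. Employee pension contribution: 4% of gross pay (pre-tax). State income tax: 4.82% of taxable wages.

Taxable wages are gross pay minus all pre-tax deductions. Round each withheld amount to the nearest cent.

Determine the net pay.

$1688.03

Employee pension contribution: $2763.77 × 0.04 = $110.55
Dependent-care account contribution: $97.04
Pre-tax total = $110.55 + $97.04 = $207.59
Taxable wages = $2763.77 − $207.59 = $2556.18
Federal income tax: $2556.18 × 0.151 = $385.98
State income tax: $2556.18 × 0.0482 = $123.21
Medicare: $2763.77 × 0.0277 = $76.56
OASDI: $2763.77 × 0.06 = $165.83
Fitness reimbursement repayment: $116.57
Total deductions = $110.55 + $97.04 + $385.98 + $123.21 + $76.56 + $165.83 + $116.57 = $1075.74
Net pay = $2763.77 − $1075.74 = $1688.03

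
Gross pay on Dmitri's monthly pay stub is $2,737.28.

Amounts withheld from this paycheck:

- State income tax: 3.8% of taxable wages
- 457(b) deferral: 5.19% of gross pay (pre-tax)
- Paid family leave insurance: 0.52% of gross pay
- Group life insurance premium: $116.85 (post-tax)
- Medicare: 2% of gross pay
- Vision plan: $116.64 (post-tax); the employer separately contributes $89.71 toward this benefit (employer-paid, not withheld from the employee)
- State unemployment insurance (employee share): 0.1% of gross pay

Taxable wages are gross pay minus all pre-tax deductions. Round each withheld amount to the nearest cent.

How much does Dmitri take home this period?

457(b) deferral: $2,737.28 × 0.0519 = $142.06
Taxable wages = $2,737.28 − $142.06 = $2,595.22
State income tax: $2,595.22 × 0.038 = $98.62
State unemployment insurance (employee share): $2,737.28 × 0.001 = $2.74
Paid family leave insurance: $2,737.28 × 0.0052 = $14.23
Medicare: $2,737.28 × 0.02 = $54.75
Group life insurance premium: $116.85
Vision plan: $116.64
(Employer's $89.71 toward vision plan is not withheld from the employee.)
Total deductions = $142.06 + $98.62 + $2.74 + $14.23 + $54.75 + $116.85 + $116.64 = $545.89
Net pay = $2,737.28 − $545.89 = $2,191.39

$2,191.39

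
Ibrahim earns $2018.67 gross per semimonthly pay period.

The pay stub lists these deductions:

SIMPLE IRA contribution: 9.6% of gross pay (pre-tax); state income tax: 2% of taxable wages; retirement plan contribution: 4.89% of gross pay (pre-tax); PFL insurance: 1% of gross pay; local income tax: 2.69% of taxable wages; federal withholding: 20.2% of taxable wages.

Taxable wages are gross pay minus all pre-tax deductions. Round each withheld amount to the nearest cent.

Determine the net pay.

SIMPLE IRA contribution: $2018.67 × 0.096 = $193.79
Retirement plan contribution: $2018.67 × 0.0489 = $98.71
Pre-tax total = $193.79 + $98.71 = $292.50
Taxable wages = $2018.67 − $292.50 = $1726.17
Local income tax: $1726.17 × 0.0269 = $46.43
State income tax: $1726.17 × 0.02 = $34.52
Federal withholding: $1726.17 × 0.202 = $348.69
PFL insurance: $2018.67 × 0.01 = $20.19
Total deductions = $193.79 + $98.71 + $46.43 + $34.52 + $348.69 + $20.19 = $742.33
Net pay = $2018.67 − $742.33 = $1276.34

$1276.34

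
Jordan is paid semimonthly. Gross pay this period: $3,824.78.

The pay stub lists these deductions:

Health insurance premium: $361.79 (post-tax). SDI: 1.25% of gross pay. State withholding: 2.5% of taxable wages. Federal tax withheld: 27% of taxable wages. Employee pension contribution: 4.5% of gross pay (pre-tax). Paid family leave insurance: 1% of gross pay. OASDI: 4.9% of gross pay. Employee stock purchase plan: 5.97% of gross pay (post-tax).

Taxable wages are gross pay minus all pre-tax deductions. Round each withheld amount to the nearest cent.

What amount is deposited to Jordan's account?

Employee pension contribution: $3,824.78 × 0.045 = $172.12
Taxable wages = $3,824.78 − $172.12 = $3,652.66
State withholding: $3,652.66 × 0.025 = $91.32
Federal tax withheld: $3,652.66 × 0.27 = $986.22
SDI: $3,824.78 × 0.0125 = $47.81
OASDI: $3,824.78 × 0.049 = $187.41
Paid family leave insurance: $3,824.78 × 0.01 = $38.25
Employee stock purchase plan: $3,824.78 × 0.0597 = $228.34
Health insurance premium: $361.79
Total deductions = $172.12 + $91.32 + $986.22 + $47.81 + $187.41 + $38.25 + $228.34 + $361.79 = $2,113.26
Net pay = $3,824.78 − $2,113.26 = $1,711.52

$1,711.52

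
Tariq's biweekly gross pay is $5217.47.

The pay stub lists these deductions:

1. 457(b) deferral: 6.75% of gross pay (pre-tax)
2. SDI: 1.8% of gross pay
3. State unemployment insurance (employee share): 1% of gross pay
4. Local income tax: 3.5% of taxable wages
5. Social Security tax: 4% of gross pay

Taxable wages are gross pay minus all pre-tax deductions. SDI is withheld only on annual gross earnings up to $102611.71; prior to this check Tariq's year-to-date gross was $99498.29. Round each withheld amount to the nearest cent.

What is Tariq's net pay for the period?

$4378.09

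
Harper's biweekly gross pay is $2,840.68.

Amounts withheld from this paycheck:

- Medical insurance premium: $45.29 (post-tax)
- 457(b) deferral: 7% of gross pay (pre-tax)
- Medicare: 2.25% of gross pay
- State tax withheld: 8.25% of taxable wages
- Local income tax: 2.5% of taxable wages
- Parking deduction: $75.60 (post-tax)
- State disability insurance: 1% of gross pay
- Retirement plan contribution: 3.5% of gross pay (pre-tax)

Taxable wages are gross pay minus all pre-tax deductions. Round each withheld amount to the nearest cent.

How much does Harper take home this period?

$2,055.88

Retirement plan contribution: $2,840.68 × 0.035 = $99.42
457(b) deferral: $2,840.68 × 0.07 = $198.85
Pre-tax total = $99.42 + $198.85 = $298.27
Taxable wages = $2,840.68 − $298.27 = $2,542.41
Local income tax: $2,542.41 × 0.025 = $63.56
State tax withheld: $2,542.41 × 0.0825 = $209.75
Medicare: $2,840.68 × 0.0225 = $63.92
State disability insurance: $2,840.68 × 0.01 = $28.41
Medical insurance premium: $45.29
Parking deduction: $75.60
Total deductions = $99.42 + $198.85 + $63.56 + $209.75 + $63.92 + $28.41 + $45.29 + $75.60 = $784.80
Net pay = $2,840.68 − $784.80 = $2,055.88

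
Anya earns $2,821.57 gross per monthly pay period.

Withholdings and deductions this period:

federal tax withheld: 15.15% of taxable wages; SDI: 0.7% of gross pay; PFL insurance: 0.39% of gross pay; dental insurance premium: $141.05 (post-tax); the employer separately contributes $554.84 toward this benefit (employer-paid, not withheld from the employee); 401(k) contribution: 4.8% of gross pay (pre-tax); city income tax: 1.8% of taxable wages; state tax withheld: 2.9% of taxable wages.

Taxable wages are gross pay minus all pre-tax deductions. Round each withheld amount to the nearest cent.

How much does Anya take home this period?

$1,981.13

401(k) contribution: $2,821.57 × 0.048 = $135.44
Taxable wages = $2,821.57 − $135.44 = $2,686.13
State tax withheld: $2,686.13 × 0.029 = $77.90
Federal tax withheld: $2,686.13 × 0.1515 = $406.95
City income tax: $2,686.13 × 0.018 = $48.35
SDI: $2,821.57 × 0.007 = $19.75
PFL insurance: $2,821.57 × 0.0039 = $11.00
Dental insurance premium: $141.05
(Employer's $554.84 toward dental insurance premium is not withheld from the employee.)
Total deductions = $135.44 + $77.90 + $406.95 + $48.35 + $19.75 + $11.00 + $141.05 = $840.44
Net pay = $2,821.57 − $840.44 = $1,981.13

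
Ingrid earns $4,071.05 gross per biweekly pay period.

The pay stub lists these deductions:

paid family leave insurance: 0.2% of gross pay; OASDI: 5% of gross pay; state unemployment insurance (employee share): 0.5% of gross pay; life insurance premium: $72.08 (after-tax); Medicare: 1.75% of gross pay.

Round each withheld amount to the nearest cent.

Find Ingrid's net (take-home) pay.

Medicare: $4,071.05 × 0.0175 = $71.24
OASDI: $4,071.05 × 0.05 = $203.55
Paid family leave insurance: $4,071.05 × 0.002 = $8.14
State unemployment insurance (employee share): $4,071.05 × 0.005 = $20.36
Life insurance premium: $72.08
Total deductions = $71.24 + $203.55 + $8.14 + $20.36 + $72.08 = $375.37
Net pay = $4,071.05 − $375.37 = $3,695.68

$3,695.68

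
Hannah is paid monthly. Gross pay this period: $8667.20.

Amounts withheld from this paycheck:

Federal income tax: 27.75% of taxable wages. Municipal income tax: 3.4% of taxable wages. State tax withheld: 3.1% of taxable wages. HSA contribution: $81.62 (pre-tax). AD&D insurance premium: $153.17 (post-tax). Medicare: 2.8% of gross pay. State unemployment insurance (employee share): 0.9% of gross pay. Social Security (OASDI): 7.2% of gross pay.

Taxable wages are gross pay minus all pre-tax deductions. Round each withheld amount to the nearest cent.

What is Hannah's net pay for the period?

$4547.13

HSA contribution: $81.62
Taxable wages = $8667.20 − $81.62 = $8585.58
Federal income tax: $8585.58 × 0.2775 = $2382.50
Municipal income tax: $8585.58 × 0.034 = $291.91
State tax withheld: $8585.58 × 0.031 = $266.15
State unemployment insurance (employee share): $8667.20 × 0.009 = $78.00
Medicare: $8667.20 × 0.028 = $242.68
Social Security (OASDI): $8667.20 × 0.072 = $624.04
AD&D insurance premium: $153.17
Total deductions = $81.62 + $2382.50 + $291.91 + $266.15 + $78.00 + $242.68 + $624.04 + $153.17 = $4120.07
Net pay = $8667.20 − $4120.07 = $4547.13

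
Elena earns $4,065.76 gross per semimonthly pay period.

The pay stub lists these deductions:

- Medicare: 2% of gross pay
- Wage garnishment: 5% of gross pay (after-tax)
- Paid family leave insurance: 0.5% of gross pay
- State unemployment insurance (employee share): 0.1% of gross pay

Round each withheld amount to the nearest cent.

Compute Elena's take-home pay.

$3,756.75

Paid family leave insurance: $4,065.76 × 0.005 = $20.33
State unemployment insurance (employee share): $4,065.76 × 0.001 = $4.07
Medicare: $4,065.76 × 0.02 = $81.32
Wage garnishment: $4,065.76 × 0.05 = $203.29
Total deductions = $20.33 + $4.07 + $81.32 + $203.29 = $309.01
Net pay = $4,065.76 − $309.01 = $3,756.75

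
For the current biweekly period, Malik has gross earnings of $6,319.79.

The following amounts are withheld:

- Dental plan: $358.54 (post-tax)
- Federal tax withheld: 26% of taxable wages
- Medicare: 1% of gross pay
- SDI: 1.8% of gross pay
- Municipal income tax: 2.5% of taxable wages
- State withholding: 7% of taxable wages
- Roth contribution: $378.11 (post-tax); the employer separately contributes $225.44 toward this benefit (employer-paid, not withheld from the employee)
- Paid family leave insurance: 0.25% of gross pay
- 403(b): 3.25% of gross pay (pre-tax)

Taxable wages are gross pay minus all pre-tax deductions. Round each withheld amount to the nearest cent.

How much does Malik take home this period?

403(b): $6,319.79 × 0.0325 = $205.39
Taxable wages = $6,319.79 − $205.39 = $6,114.40
Municipal income tax: $6,114.40 × 0.025 = $152.86
Federal tax withheld: $6,114.40 × 0.26 = $1,589.74
State withholding: $6,114.40 × 0.07 = $428.01
SDI: $6,319.79 × 0.018 = $113.76
Medicare: $6,319.79 × 0.01 = $63.20
Paid family leave insurance: $6,319.79 × 0.0025 = $15.80
Dental plan: $358.54
Roth contribution: $378.11
(Employer's $225.44 toward Roth contribution is not withheld from the employee.)
Total deductions = $205.39 + $152.86 + $1,589.74 + $428.01 + $113.76 + $63.20 + $15.80 + $358.54 + $378.11 = $3,305.41
Net pay = $6,319.79 − $3,305.41 = $3,014.38

$3,014.38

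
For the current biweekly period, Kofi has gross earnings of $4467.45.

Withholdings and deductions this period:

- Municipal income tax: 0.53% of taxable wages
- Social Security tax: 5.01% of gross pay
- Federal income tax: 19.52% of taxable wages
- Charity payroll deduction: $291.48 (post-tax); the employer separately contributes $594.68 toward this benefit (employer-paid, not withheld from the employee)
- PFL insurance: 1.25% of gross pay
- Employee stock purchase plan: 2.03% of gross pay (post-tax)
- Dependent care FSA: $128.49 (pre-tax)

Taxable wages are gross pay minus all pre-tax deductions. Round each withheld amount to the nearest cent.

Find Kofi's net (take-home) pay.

$2807.17

Dependent care FSA: $128.49
Taxable wages = $4467.45 − $128.49 = $4338.96
Municipal income tax: $4338.96 × 0.0053 = $23.00
Federal income tax: $4338.96 × 0.1952 = $846.96
Social Security tax: $4467.45 × 0.0501 = $223.82
PFL insurance: $4467.45 × 0.0125 = $55.84
Charity payroll deduction: $291.48
Employee stock purchase plan: $4467.45 × 0.0203 = $90.69
(Employer's $594.68 toward charity payroll deduction is not withheld from the employee.)
Total deductions = $128.49 + $23.00 + $846.96 + $223.82 + $55.84 + $291.48 + $90.69 = $1660.28
Net pay = $4467.45 − $1660.28 = $2807.17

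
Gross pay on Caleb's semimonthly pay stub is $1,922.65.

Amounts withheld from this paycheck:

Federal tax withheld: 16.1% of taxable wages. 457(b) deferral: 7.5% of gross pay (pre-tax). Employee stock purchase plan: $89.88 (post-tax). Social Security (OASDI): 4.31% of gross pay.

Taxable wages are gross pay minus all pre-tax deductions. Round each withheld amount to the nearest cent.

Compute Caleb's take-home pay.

$1,319.37

457(b) deferral: $1,922.65 × 0.075 = $144.20
Taxable wages = $1,922.65 − $144.20 = $1,778.45
Federal tax withheld: $1,778.45 × 0.161 = $286.33
Social Security (OASDI): $1,922.65 × 0.0431 = $82.87
Employee stock purchase plan: $89.88
Total deductions = $144.20 + $286.33 + $82.87 + $89.88 = $603.28
Net pay = $1,922.65 − $603.28 = $1,319.37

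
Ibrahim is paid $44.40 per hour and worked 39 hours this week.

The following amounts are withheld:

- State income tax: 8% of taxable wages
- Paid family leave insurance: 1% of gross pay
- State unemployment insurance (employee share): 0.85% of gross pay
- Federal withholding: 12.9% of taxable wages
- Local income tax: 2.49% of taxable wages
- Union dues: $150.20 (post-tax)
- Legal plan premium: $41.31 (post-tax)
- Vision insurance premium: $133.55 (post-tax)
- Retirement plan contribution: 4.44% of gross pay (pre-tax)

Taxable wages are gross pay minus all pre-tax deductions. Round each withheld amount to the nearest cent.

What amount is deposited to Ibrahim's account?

Gross pay: 39 × $44.40 = $1,731.60
Retirement plan contribution: $1,731.60 × 0.0444 = $76.88
Taxable wages = $1,731.60 − $76.88 = $1,654.72
Federal withholding: $1,654.72 × 0.129 = $213.46
Local income tax: $1,654.72 × 0.0249 = $41.20
State income tax: $1,654.72 × 0.08 = $132.38
Paid family leave insurance: $1,731.60 × 0.01 = $17.32
State unemployment insurance (employee share): $1,731.60 × 0.0085 = $14.72
Legal plan premium: $41.31
Union dues: $150.20
Vision insurance premium: $133.55
Total deductions = $76.88 + $213.46 + $41.20 + $132.38 + $17.32 + $14.72 + $41.31 + $150.20 + $133.55 = $821.02
Net pay = $1,731.60 − $821.02 = $910.58

$910.58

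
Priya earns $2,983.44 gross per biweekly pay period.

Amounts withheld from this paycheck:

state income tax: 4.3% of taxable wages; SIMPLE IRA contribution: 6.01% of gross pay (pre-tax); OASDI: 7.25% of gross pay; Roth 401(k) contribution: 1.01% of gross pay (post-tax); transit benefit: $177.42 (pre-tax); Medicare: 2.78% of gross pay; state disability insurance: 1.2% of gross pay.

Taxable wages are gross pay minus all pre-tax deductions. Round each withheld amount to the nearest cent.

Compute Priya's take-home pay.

$2,148.60

Transit benefit: $177.42
SIMPLE IRA contribution: $2,983.44 × 0.0601 = $179.30
Pre-tax total = $177.42 + $179.30 = $356.72
Taxable wages = $2,983.44 − $356.72 = $2,626.72
State income tax: $2,626.72 × 0.043 = $112.95
Medicare: $2,983.44 × 0.0278 = $82.94
State disability insurance: $2,983.44 × 0.012 = $35.80
OASDI: $2,983.44 × 0.0725 = $216.30
Roth 401(k) contribution: $2,983.44 × 0.0101 = $30.13
Total deductions = $177.42 + $179.30 + $112.95 + $82.94 + $35.80 + $216.30 + $30.13 = $834.84
Net pay = $2,983.44 − $834.84 = $2,148.60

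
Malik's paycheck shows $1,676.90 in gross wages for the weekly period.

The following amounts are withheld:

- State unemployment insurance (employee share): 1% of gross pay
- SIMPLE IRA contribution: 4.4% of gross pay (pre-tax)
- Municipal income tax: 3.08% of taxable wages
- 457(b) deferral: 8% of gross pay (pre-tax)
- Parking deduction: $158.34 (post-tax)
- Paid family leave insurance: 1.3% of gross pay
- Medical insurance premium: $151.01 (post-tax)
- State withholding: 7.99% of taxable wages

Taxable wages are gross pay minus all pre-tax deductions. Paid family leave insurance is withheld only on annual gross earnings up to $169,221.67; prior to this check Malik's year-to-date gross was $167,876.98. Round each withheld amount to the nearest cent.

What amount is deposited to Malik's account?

$962.76

SIMPLE IRA contribution: $1,676.90 × 0.044 = $73.78
457(b) deferral: $1,676.90 × 0.08 = $134.15
Pre-tax total = $73.78 + $134.15 = $207.93
Taxable wages = $1,676.90 − $207.93 = $1,468.97
Municipal income tax: $1,468.97 × 0.0308 = $45.24
State withholding: $1,468.97 × 0.0799 = $117.37
Paid family leave insurance: only $169,221.67 − $167,876.98 = $1,344.69 of this check is subject → $1,344.69 × 0.013 = $17.48
State unemployment insurance (employee share): $1,676.90 × 0.01 = $16.77
Medical insurance premium: $151.01
Parking deduction: $158.34
Total deductions = $73.78 + $134.15 + $45.24 + $117.37 + $17.48 + $16.77 + $151.01 + $158.34 = $714.14
Net pay = $1,676.90 − $714.14 = $962.76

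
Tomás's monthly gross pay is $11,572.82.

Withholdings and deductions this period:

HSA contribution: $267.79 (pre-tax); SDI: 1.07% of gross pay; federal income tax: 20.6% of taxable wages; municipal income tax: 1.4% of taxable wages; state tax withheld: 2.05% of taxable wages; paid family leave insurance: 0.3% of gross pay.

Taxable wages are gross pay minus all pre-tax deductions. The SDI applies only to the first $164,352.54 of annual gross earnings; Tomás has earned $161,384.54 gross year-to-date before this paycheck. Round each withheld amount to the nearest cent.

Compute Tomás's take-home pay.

$8,519.69

HSA contribution: $267.79
Taxable wages = $11,572.82 − $267.79 = $11,305.03
State tax withheld: $11,305.03 × 0.0205 = $231.75
Federal income tax: $11,305.03 × 0.206 = $2,328.84
Municipal income tax: $11,305.03 × 0.014 = $158.27
SDI: only $164,352.54 − $161,384.54 = $2,968.00 of this check is subject → $2,968.00 × 0.0107 = $31.76
Paid family leave insurance: $11,572.82 × 0.003 = $34.72
Total deductions = $267.79 + $231.75 + $2,328.84 + $158.27 + $31.76 + $34.72 = $3,053.13
Net pay = $11,572.82 − $3,053.13 = $8,519.69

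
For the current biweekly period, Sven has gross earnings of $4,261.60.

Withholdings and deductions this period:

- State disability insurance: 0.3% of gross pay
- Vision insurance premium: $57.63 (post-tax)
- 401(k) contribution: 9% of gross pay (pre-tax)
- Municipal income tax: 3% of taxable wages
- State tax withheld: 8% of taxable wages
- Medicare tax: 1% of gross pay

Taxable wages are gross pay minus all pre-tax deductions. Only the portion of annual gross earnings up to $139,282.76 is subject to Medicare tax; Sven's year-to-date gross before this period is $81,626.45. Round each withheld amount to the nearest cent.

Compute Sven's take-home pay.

401(k) contribution: $4,261.60 × 0.09 = $383.54
Taxable wages = $4,261.60 − $383.54 = $3,878.06
Municipal income tax: $3,878.06 × 0.03 = $116.34
State tax withheld: $3,878.06 × 0.08 = $310.24
Medicare tax: cap not yet reached, full $4,261.60 is subject → $4,261.60 × 0.01 = $42.62
State disability insurance: $4,261.60 × 0.003 = $12.78
Vision insurance premium: $57.63
Total deductions = $383.54 + $116.34 + $310.24 + $42.62 + $12.78 + $57.63 = $923.15
Net pay = $4,261.60 − $923.15 = $3,338.45

$3,338.45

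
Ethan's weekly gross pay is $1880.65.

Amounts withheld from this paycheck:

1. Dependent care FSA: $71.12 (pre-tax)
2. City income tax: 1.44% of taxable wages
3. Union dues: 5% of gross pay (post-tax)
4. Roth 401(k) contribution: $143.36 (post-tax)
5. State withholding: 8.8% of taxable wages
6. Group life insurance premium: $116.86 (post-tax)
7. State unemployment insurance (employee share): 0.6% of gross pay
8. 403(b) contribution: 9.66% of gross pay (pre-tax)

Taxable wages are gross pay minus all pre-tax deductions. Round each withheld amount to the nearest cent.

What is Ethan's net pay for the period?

$1095.64

Dependent care FSA: $71.12
403(b) contribution: $1880.65 × 0.0966 = $181.67
Pre-tax total = $71.12 + $181.67 = $252.79
Taxable wages = $1880.65 − $252.79 = $1627.86
State withholding: $1627.86 × 0.088 = $143.25
City income tax: $1627.86 × 0.0144 = $23.44
State unemployment insurance (employee share): $1880.65 × 0.006 = $11.28
Group life insurance premium: $116.86
Union dues: $1880.65 × 0.05 = $94.03
Roth 401(k) contribution: $143.36
Total deductions = $71.12 + $181.67 + $143.25 + $23.44 + $11.28 + $116.86 + $94.03 + $143.36 = $785.01
Net pay = $1880.65 − $785.01 = $1095.64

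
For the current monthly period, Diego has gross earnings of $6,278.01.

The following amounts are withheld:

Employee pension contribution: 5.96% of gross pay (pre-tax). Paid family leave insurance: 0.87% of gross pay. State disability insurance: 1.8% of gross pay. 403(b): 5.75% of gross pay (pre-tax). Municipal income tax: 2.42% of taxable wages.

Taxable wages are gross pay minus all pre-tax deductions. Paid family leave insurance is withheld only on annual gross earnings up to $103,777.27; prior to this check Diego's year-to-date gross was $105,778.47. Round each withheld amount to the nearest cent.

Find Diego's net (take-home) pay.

$5,295.71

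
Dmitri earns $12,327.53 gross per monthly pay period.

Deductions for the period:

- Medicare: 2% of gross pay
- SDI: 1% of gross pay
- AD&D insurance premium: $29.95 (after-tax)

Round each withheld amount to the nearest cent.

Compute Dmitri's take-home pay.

SDI: $12,327.53 × 0.01 = $123.28
Medicare: $12,327.53 × 0.02 = $246.55
AD&D insurance premium: $29.95
Total deductions = $123.28 + $246.55 + $29.95 = $399.78
Net pay = $12,327.53 − $399.78 = $11,927.75

$11,927.75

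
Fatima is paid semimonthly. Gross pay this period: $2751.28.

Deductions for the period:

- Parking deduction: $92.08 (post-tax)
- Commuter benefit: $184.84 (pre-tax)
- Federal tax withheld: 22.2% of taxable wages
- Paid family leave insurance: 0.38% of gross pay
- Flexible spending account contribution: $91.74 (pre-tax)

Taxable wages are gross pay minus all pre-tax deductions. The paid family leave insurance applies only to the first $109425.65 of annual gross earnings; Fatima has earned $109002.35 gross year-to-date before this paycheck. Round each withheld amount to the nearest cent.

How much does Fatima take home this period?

$1831.63

Flexible spending account contribution: $91.74
Commuter benefit: $184.84
Pre-tax total = $91.74 + $184.84 = $276.58
Taxable wages = $2751.28 − $276.58 = $2474.70
Federal tax withheld: $2474.70 × 0.222 = $549.38
Paid family leave insurance: only $109425.65 − $109002.35 = $423.30 of this check is subject → $423.30 × 0.0038 = $1.61
Parking deduction: $92.08
Total deductions = $91.74 + $184.84 + $549.38 + $1.61 + $92.08 = $919.65
Net pay = $2751.28 − $919.65 = $1831.63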